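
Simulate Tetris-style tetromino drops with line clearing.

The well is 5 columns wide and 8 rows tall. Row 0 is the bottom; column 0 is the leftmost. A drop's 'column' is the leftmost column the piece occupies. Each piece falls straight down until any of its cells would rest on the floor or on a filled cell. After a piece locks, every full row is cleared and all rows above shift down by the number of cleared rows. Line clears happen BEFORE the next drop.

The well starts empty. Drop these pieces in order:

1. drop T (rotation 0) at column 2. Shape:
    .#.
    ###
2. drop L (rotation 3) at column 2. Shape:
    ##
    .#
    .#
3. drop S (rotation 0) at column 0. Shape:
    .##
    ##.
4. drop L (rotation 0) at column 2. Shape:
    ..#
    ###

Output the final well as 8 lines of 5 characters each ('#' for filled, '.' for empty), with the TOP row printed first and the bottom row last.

Answer: ....#
..###
.##..
####.
...#.
...#.
...#.
..###

Derivation:
Drop 1: T rot0 at col 2 lands with bottom-row=0; cleared 0 line(s) (total 0); column heights now [0 0 1 2 1], max=2
Drop 2: L rot3 at col 2 lands with bottom-row=2; cleared 0 line(s) (total 0); column heights now [0 0 5 5 1], max=5
Drop 3: S rot0 at col 0 lands with bottom-row=4; cleared 0 line(s) (total 0); column heights now [5 6 6 5 1], max=6
Drop 4: L rot0 at col 2 lands with bottom-row=6; cleared 0 line(s) (total 0); column heights now [5 6 7 7 8], max=8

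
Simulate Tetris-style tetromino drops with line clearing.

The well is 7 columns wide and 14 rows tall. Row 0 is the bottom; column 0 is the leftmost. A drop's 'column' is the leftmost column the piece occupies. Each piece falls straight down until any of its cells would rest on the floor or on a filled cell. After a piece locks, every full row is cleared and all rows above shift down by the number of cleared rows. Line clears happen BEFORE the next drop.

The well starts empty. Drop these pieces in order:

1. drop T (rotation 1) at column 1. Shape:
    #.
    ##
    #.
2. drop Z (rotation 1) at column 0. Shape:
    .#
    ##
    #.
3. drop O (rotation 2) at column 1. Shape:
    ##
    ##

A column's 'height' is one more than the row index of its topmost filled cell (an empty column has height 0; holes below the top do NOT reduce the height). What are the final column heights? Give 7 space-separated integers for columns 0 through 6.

Drop 1: T rot1 at col 1 lands with bottom-row=0; cleared 0 line(s) (total 0); column heights now [0 3 2 0 0 0 0], max=3
Drop 2: Z rot1 at col 0 lands with bottom-row=2; cleared 0 line(s) (total 0); column heights now [4 5 2 0 0 0 0], max=5
Drop 3: O rot2 at col 1 lands with bottom-row=5; cleared 0 line(s) (total 0); column heights now [4 7 7 0 0 0 0], max=7

Answer: 4 7 7 0 0 0 0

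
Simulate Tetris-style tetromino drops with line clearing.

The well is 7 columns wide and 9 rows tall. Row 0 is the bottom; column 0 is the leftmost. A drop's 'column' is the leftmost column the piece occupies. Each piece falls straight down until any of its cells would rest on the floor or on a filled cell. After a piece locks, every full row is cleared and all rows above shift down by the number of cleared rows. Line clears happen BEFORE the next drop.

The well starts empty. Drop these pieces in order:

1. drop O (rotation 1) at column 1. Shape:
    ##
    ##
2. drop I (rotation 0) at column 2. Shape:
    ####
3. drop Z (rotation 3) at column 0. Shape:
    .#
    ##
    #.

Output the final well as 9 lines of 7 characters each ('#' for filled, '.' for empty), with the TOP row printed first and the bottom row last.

Drop 1: O rot1 at col 1 lands with bottom-row=0; cleared 0 line(s) (total 0); column heights now [0 2 2 0 0 0 0], max=2
Drop 2: I rot0 at col 2 lands with bottom-row=2; cleared 0 line(s) (total 0); column heights now [0 2 3 3 3 3 0], max=3
Drop 3: Z rot3 at col 0 lands with bottom-row=1; cleared 0 line(s) (total 0); column heights now [3 4 3 3 3 3 0], max=4

Answer: .......
.......
.......
.......
.......
.#.....
######.
###....
.##....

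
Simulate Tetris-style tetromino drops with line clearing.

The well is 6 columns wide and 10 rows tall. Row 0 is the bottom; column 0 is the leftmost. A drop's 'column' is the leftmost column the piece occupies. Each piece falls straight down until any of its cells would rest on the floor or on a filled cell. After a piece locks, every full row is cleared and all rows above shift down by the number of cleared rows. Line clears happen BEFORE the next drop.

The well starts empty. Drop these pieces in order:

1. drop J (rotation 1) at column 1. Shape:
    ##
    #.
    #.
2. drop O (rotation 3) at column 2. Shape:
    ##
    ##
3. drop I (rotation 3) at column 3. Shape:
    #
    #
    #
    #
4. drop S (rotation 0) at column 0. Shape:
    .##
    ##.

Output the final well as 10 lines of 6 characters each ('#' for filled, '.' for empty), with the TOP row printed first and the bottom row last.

Answer: ......
...#..
...#..
...#..
.###..
####..
..##..
.##...
.#....
.#....

Derivation:
Drop 1: J rot1 at col 1 lands with bottom-row=0; cleared 0 line(s) (total 0); column heights now [0 3 3 0 0 0], max=3
Drop 2: O rot3 at col 2 lands with bottom-row=3; cleared 0 line(s) (total 0); column heights now [0 3 5 5 0 0], max=5
Drop 3: I rot3 at col 3 lands with bottom-row=5; cleared 0 line(s) (total 0); column heights now [0 3 5 9 0 0], max=9
Drop 4: S rot0 at col 0 lands with bottom-row=4; cleared 0 line(s) (total 0); column heights now [5 6 6 9 0 0], max=9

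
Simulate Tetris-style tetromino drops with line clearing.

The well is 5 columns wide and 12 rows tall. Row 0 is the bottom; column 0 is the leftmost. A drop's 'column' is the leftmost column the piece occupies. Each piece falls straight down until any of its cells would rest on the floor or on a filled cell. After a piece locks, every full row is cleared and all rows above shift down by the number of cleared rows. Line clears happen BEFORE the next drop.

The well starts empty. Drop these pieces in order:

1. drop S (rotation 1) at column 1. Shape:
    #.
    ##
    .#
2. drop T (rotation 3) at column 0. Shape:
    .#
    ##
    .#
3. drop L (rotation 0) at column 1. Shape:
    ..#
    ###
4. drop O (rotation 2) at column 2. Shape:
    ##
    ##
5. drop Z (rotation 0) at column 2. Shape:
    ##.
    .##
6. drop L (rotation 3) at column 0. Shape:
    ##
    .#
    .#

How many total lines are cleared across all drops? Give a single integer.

Drop 1: S rot1 at col 1 lands with bottom-row=0; cleared 0 line(s) (total 0); column heights now [0 3 2 0 0], max=3
Drop 2: T rot3 at col 0 lands with bottom-row=3; cleared 0 line(s) (total 0); column heights now [5 6 2 0 0], max=6
Drop 3: L rot0 at col 1 lands with bottom-row=6; cleared 0 line(s) (total 0); column heights now [5 7 7 8 0], max=8
Drop 4: O rot2 at col 2 lands with bottom-row=8; cleared 0 line(s) (total 0); column heights now [5 7 10 10 0], max=10
Drop 5: Z rot0 at col 2 lands with bottom-row=10; cleared 0 line(s) (total 0); column heights now [5 7 12 12 11], max=12
Drop 6: L rot3 at col 0 lands with bottom-row=7; cleared 0 line(s) (total 0); column heights now [10 10 12 12 11], max=12

Answer: 0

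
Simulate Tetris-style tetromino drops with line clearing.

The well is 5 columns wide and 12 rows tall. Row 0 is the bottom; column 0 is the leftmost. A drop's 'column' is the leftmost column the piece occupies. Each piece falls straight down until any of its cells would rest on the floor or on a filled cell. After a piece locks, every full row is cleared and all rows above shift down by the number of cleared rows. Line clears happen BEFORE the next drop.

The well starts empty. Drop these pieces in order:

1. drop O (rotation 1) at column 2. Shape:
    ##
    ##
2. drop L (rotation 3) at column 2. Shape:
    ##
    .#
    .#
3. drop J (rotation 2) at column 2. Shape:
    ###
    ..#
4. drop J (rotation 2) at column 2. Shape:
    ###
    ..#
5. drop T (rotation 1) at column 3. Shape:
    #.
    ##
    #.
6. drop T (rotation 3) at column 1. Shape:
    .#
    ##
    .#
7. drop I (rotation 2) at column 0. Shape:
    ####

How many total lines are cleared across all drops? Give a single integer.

Answer: 0

Derivation:
Drop 1: O rot1 at col 2 lands with bottom-row=0; cleared 0 line(s) (total 0); column heights now [0 0 2 2 0], max=2
Drop 2: L rot3 at col 2 lands with bottom-row=2; cleared 0 line(s) (total 0); column heights now [0 0 5 5 0], max=5
Drop 3: J rot2 at col 2 lands with bottom-row=4; cleared 0 line(s) (total 0); column heights now [0 0 6 6 6], max=6
Drop 4: J rot2 at col 2 lands with bottom-row=6; cleared 0 line(s) (total 0); column heights now [0 0 8 8 8], max=8
Drop 5: T rot1 at col 3 lands with bottom-row=8; cleared 0 line(s) (total 0); column heights now [0 0 8 11 10], max=11
Drop 6: T rot3 at col 1 lands with bottom-row=8; cleared 0 line(s) (total 0); column heights now [0 10 11 11 10], max=11
Drop 7: I rot2 at col 0 lands with bottom-row=11; cleared 0 line(s) (total 0); column heights now [12 12 12 12 10], max=12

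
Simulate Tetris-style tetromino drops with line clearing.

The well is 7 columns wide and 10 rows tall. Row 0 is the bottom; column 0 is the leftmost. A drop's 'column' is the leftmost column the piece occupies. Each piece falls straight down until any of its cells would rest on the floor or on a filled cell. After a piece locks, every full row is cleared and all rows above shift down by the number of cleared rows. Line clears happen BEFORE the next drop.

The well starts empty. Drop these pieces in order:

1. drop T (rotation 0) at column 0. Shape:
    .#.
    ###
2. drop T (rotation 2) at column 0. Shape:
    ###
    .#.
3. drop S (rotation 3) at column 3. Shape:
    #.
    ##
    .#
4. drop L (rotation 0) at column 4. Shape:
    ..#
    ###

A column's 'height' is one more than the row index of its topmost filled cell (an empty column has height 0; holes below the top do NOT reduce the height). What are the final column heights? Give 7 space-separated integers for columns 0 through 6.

Drop 1: T rot0 at col 0 lands with bottom-row=0; cleared 0 line(s) (total 0); column heights now [1 2 1 0 0 0 0], max=2
Drop 2: T rot2 at col 0 lands with bottom-row=2; cleared 0 line(s) (total 0); column heights now [4 4 4 0 0 0 0], max=4
Drop 3: S rot3 at col 3 lands with bottom-row=0; cleared 0 line(s) (total 0); column heights now [4 4 4 3 2 0 0], max=4
Drop 4: L rot0 at col 4 lands with bottom-row=2; cleared 0 line(s) (total 0); column heights now [4 4 4 3 3 3 4], max=4

Answer: 4 4 4 3 3 3 4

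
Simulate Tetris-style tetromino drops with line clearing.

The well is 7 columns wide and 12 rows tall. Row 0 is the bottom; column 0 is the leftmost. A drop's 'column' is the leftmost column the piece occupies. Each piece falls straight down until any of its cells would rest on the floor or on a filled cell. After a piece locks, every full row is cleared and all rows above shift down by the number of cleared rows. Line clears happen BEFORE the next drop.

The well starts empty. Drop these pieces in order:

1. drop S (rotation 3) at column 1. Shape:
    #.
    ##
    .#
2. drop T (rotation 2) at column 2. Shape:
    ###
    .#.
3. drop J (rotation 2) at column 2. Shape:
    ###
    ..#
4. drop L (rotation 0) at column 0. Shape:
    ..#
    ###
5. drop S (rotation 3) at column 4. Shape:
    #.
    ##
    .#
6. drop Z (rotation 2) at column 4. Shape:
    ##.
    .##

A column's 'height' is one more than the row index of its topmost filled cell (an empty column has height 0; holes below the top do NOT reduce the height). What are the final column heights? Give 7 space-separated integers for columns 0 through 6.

Answer: 6 6 7 5 8 8 7

Derivation:
Drop 1: S rot3 at col 1 lands with bottom-row=0; cleared 0 line(s) (total 0); column heights now [0 3 2 0 0 0 0], max=3
Drop 2: T rot2 at col 2 lands with bottom-row=1; cleared 0 line(s) (total 0); column heights now [0 3 3 3 3 0 0], max=3
Drop 3: J rot2 at col 2 lands with bottom-row=3; cleared 0 line(s) (total 0); column heights now [0 3 5 5 5 0 0], max=5
Drop 4: L rot0 at col 0 lands with bottom-row=5; cleared 0 line(s) (total 0); column heights now [6 6 7 5 5 0 0], max=7
Drop 5: S rot3 at col 4 lands with bottom-row=4; cleared 0 line(s) (total 0); column heights now [6 6 7 5 7 6 0], max=7
Drop 6: Z rot2 at col 4 lands with bottom-row=6; cleared 0 line(s) (total 0); column heights now [6 6 7 5 8 8 7], max=8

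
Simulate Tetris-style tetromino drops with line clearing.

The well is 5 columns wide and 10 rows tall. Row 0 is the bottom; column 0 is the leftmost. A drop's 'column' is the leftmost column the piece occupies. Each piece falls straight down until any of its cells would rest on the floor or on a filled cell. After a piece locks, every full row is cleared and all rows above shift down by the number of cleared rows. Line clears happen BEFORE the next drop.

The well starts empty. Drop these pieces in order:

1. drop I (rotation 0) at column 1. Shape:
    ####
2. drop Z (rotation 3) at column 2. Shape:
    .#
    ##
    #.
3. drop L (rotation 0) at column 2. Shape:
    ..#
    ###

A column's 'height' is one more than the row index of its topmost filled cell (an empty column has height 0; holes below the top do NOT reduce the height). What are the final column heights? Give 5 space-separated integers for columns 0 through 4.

Answer: 0 1 5 5 6

Derivation:
Drop 1: I rot0 at col 1 lands with bottom-row=0; cleared 0 line(s) (total 0); column heights now [0 1 1 1 1], max=1
Drop 2: Z rot3 at col 2 lands with bottom-row=1; cleared 0 line(s) (total 0); column heights now [0 1 3 4 1], max=4
Drop 3: L rot0 at col 2 lands with bottom-row=4; cleared 0 line(s) (total 0); column heights now [0 1 5 5 6], max=6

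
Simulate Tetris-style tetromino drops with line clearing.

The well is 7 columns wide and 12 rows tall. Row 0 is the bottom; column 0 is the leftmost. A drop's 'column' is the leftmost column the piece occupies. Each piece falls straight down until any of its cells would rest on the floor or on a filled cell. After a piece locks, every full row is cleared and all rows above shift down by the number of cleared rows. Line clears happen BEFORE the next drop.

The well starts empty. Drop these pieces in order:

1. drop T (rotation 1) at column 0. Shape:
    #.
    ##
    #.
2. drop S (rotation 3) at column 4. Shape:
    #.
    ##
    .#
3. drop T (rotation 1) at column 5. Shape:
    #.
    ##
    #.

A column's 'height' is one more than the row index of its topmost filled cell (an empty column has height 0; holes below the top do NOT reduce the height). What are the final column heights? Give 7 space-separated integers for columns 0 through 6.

Drop 1: T rot1 at col 0 lands with bottom-row=0; cleared 0 line(s) (total 0); column heights now [3 2 0 0 0 0 0], max=3
Drop 2: S rot3 at col 4 lands with bottom-row=0; cleared 0 line(s) (total 0); column heights now [3 2 0 0 3 2 0], max=3
Drop 3: T rot1 at col 5 lands with bottom-row=2; cleared 0 line(s) (total 0); column heights now [3 2 0 0 3 5 4], max=5

Answer: 3 2 0 0 3 5 4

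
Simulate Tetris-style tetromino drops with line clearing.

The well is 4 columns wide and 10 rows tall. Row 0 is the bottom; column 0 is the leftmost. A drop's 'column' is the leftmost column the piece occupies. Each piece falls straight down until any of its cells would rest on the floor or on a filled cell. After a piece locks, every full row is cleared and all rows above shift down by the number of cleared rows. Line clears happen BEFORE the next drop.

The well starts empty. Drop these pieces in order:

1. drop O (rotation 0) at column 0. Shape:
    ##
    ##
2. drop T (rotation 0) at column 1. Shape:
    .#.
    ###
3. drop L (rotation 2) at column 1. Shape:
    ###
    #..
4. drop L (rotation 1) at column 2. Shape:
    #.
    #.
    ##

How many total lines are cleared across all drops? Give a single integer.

Drop 1: O rot0 at col 0 lands with bottom-row=0; cleared 0 line(s) (total 0); column heights now [2 2 0 0], max=2
Drop 2: T rot0 at col 1 lands with bottom-row=2; cleared 0 line(s) (total 0); column heights now [2 3 4 3], max=4
Drop 3: L rot2 at col 1 lands with bottom-row=3; cleared 0 line(s) (total 0); column heights now [2 5 5 5], max=5
Drop 4: L rot1 at col 2 lands with bottom-row=5; cleared 0 line(s) (total 0); column heights now [2 5 8 6], max=8

Answer: 0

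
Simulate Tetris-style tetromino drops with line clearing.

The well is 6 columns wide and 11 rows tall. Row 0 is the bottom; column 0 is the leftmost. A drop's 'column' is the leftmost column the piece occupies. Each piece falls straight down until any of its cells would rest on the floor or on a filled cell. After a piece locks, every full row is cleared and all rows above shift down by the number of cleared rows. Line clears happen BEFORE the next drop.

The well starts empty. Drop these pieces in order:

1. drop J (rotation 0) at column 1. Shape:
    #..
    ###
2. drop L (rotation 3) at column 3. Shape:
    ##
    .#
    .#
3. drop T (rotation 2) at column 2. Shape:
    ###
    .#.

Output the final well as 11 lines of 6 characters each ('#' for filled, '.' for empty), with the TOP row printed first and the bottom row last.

Answer: ......
......
......
......
......
......
..###.
...#..
...##.
.#..#.
.####.

Derivation:
Drop 1: J rot0 at col 1 lands with bottom-row=0; cleared 0 line(s) (total 0); column heights now [0 2 1 1 0 0], max=2
Drop 2: L rot3 at col 3 lands with bottom-row=0; cleared 0 line(s) (total 0); column heights now [0 2 1 3 3 0], max=3
Drop 3: T rot2 at col 2 lands with bottom-row=3; cleared 0 line(s) (total 0); column heights now [0 2 5 5 5 0], max=5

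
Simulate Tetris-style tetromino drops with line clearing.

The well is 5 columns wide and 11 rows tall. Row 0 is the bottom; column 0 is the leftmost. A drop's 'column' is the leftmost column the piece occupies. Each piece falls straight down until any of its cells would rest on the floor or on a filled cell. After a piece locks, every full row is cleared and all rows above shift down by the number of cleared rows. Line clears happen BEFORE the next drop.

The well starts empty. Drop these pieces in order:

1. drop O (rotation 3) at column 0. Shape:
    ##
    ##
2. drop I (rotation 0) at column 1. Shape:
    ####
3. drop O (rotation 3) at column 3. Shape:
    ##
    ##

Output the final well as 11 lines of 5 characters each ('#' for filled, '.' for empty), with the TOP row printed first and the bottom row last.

Drop 1: O rot3 at col 0 lands with bottom-row=0; cleared 0 line(s) (total 0); column heights now [2 2 0 0 0], max=2
Drop 2: I rot0 at col 1 lands with bottom-row=2; cleared 0 line(s) (total 0); column heights now [2 3 3 3 3], max=3
Drop 3: O rot3 at col 3 lands with bottom-row=3; cleared 0 line(s) (total 0); column heights now [2 3 3 5 5], max=5

Answer: .....
.....
.....
.....
.....
.....
...##
...##
.####
##...
##...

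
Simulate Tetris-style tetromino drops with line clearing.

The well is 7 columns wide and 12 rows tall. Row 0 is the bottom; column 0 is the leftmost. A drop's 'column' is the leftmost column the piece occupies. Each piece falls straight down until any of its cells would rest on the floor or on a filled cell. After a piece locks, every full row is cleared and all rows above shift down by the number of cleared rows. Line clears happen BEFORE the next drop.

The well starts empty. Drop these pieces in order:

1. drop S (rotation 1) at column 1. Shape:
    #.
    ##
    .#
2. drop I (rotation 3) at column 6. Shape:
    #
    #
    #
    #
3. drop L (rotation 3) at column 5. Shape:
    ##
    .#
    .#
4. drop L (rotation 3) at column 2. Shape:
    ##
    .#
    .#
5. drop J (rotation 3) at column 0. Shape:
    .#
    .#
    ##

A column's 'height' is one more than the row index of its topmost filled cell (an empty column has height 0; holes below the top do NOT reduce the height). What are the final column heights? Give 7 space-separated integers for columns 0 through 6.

Answer: 4 6 3 3 0 7 7

Derivation:
Drop 1: S rot1 at col 1 lands with bottom-row=0; cleared 0 line(s) (total 0); column heights now [0 3 2 0 0 0 0], max=3
Drop 2: I rot3 at col 6 lands with bottom-row=0; cleared 0 line(s) (total 0); column heights now [0 3 2 0 0 0 4], max=4
Drop 3: L rot3 at col 5 lands with bottom-row=4; cleared 0 line(s) (total 0); column heights now [0 3 2 0 0 7 7], max=7
Drop 4: L rot3 at col 2 lands with bottom-row=0; cleared 0 line(s) (total 0); column heights now [0 3 3 3 0 7 7], max=7
Drop 5: J rot3 at col 0 lands with bottom-row=3; cleared 0 line(s) (total 0); column heights now [4 6 3 3 0 7 7], max=7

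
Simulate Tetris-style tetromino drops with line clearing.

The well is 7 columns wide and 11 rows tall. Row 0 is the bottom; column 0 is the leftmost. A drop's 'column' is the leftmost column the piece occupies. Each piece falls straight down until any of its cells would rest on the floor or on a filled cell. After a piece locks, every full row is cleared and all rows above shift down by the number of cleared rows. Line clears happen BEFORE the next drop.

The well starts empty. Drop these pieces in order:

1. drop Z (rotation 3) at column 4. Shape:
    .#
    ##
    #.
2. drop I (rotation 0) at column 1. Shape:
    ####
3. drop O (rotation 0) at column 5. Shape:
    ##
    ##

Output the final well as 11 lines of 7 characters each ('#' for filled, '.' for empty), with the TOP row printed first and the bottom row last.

Drop 1: Z rot3 at col 4 lands with bottom-row=0; cleared 0 line(s) (total 0); column heights now [0 0 0 0 2 3 0], max=3
Drop 2: I rot0 at col 1 lands with bottom-row=2; cleared 0 line(s) (total 0); column heights now [0 3 3 3 3 3 0], max=3
Drop 3: O rot0 at col 5 lands with bottom-row=3; cleared 0 line(s) (total 0); column heights now [0 3 3 3 3 5 5], max=5

Answer: .......
.......
.......
.......
.......
.......
.....##
.....##
.#####.
....##.
....#..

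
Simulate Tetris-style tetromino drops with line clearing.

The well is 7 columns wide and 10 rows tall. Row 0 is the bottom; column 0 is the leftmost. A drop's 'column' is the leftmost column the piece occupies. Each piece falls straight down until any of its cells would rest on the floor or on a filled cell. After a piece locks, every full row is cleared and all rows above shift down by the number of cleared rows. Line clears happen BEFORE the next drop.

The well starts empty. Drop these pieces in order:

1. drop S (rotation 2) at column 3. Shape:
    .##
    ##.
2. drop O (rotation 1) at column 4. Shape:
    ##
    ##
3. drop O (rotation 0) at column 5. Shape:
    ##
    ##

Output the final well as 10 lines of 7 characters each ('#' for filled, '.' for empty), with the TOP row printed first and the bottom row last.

Answer: .......
.......
.......
.......
.....##
.....##
....##.
....##.
....##.
...##..

Derivation:
Drop 1: S rot2 at col 3 lands with bottom-row=0; cleared 0 line(s) (total 0); column heights now [0 0 0 1 2 2 0], max=2
Drop 2: O rot1 at col 4 lands with bottom-row=2; cleared 0 line(s) (total 0); column heights now [0 0 0 1 4 4 0], max=4
Drop 3: O rot0 at col 5 lands with bottom-row=4; cleared 0 line(s) (total 0); column heights now [0 0 0 1 4 6 6], max=6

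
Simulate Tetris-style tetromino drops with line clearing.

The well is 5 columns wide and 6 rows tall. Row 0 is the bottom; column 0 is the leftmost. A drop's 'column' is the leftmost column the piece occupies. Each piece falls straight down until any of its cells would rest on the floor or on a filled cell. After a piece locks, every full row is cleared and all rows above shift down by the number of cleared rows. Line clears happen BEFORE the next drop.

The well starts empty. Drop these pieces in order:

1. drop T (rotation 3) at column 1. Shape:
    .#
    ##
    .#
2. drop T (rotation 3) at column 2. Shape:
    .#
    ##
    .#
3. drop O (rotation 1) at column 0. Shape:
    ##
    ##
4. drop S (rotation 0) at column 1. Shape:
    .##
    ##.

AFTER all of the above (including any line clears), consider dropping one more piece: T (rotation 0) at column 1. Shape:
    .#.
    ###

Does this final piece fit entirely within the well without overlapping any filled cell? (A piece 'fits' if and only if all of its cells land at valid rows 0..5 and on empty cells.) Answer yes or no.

Answer: no

Derivation:
Drop 1: T rot3 at col 1 lands with bottom-row=0; cleared 0 line(s) (total 0); column heights now [0 2 3 0 0], max=3
Drop 2: T rot3 at col 2 lands with bottom-row=2; cleared 0 line(s) (total 0); column heights now [0 2 4 5 0], max=5
Drop 3: O rot1 at col 0 lands with bottom-row=2; cleared 0 line(s) (total 0); column heights now [4 4 4 5 0], max=5
Drop 4: S rot0 at col 1 lands with bottom-row=4; cleared 0 line(s) (total 0); column heights now [4 5 6 6 0], max=6
Test piece T rot0 at col 1 (width 3): heights before test = [4 5 6 6 0]; fits = False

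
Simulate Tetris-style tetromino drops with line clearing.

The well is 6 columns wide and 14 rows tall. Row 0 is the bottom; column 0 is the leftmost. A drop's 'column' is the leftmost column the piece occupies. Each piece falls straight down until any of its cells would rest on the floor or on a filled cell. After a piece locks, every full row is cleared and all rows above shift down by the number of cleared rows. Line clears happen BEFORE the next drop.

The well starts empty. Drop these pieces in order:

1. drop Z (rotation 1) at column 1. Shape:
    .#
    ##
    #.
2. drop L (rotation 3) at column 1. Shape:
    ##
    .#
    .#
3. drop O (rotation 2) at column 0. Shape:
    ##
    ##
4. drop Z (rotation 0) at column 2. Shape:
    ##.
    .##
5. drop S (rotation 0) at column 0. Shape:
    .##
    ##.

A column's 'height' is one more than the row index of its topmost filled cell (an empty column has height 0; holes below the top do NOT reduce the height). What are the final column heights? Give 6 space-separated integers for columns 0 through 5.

Drop 1: Z rot1 at col 1 lands with bottom-row=0; cleared 0 line(s) (total 0); column heights now [0 2 3 0 0 0], max=3
Drop 2: L rot3 at col 1 lands with bottom-row=3; cleared 0 line(s) (total 0); column heights now [0 6 6 0 0 0], max=6
Drop 3: O rot2 at col 0 lands with bottom-row=6; cleared 0 line(s) (total 0); column heights now [8 8 6 0 0 0], max=8
Drop 4: Z rot0 at col 2 lands with bottom-row=5; cleared 0 line(s) (total 0); column heights now [8 8 7 7 6 0], max=8
Drop 5: S rot0 at col 0 lands with bottom-row=8; cleared 0 line(s) (total 0); column heights now [9 10 10 7 6 0], max=10

Answer: 9 10 10 7 6 0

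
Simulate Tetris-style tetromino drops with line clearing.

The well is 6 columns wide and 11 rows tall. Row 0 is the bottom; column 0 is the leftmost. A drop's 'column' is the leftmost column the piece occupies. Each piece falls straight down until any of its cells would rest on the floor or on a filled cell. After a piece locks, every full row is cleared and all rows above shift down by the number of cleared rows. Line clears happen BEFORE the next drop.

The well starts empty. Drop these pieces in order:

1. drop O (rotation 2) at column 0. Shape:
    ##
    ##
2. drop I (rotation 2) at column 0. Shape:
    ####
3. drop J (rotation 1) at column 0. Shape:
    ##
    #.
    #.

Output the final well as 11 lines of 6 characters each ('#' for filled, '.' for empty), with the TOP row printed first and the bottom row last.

Answer: ......
......
......
......
......
##....
#.....
#.....
####..
##....
##....

Derivation:
Drop 1: O rot2 at col 0 lands with bottom-row=0; cleared 0 line(s) (total 0); column heights now [2 2 0 0 0 0], max=2
Drop 2: I rot2 at col 0 lands with bottom-row=2; cleared 0 line(s) (total 0); column heights now [3 3 3 3 0 0], max=3
Drop 3: J rot1 at col 0 lands with bottom-row=3; cleared 0 line(s) (total 0); column heights now [6 6 3 3 0 0], max=6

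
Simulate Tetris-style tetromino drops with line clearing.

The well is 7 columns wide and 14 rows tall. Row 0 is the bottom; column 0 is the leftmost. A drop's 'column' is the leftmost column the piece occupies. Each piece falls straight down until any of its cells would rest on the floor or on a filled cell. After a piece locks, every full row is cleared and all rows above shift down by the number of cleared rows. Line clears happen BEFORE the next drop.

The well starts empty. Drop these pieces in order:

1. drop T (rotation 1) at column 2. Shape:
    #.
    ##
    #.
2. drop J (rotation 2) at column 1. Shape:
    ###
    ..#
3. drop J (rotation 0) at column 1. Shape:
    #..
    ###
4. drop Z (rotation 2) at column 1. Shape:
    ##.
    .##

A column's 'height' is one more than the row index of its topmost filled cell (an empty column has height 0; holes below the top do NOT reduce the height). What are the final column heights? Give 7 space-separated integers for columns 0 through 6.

Answer: 0 7 7 6 0 0 0

Derivation:
Drop 1: T rot1 at col 2 lands with bottom-row=0; cleared 0 line(s) (total 0); column heights now [0 0 3 2 0 0 0], max=3
Drop 2: J rot2 at col 1 lands with bottom-row=2; cleared 0 line(s) (total 0); column heights now [0 4 4 4 0 0 0], max=4
Drop 3: J rot0 at col 1 lands with bottom-row=4; cleared 0 line(s) (total 0); column heights now [0 6 5 5 0 0 0], max=6
Drop 4: Z rot2 at col 1 lands with bottom-row=5; cleared 0 line(s) (total 0); column heights now [0 7 7 6 0 0 0], max=7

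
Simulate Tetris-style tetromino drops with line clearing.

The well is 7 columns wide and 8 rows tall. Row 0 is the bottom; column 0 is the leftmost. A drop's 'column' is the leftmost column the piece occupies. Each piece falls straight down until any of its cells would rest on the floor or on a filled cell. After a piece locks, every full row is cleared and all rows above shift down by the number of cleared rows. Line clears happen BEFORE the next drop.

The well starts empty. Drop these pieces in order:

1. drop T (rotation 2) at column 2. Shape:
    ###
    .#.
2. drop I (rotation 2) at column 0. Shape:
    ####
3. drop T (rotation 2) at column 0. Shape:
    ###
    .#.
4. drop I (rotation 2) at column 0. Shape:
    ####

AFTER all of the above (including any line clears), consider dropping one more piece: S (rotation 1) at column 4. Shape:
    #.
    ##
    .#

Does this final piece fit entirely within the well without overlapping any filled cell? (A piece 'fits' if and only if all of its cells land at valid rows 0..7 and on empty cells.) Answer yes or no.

Answer: yes

Derivation:
Drop 1: T rot2 at col 2 lands with bottom-row=0; cleared 0 line(s) (total 0); column heights now [0 0 2 2 2 0 0], max=2
Drop 2: I rot2 at col 0 lands with bottom-row=2; cleared 0 line(s) (total 0); column heights now [3 3 3 3 2 0 0], max=3
Drop 3: T rot2 at col 0 lands with bottom-row=3; cleared 0 line(s) (total 0); column heights now [5 5 5 3 2 0 0], max=5
Drop 4: I rot2 at col 0 lands with bottom-row=5; cleared 0 line(s) (total 0); column heights now [6 6 6 6 2 0 0], max=6
Test piece S rot1 at col 4 (width 2): heights before test = [6 6 6 6 2 0 0]; fits = True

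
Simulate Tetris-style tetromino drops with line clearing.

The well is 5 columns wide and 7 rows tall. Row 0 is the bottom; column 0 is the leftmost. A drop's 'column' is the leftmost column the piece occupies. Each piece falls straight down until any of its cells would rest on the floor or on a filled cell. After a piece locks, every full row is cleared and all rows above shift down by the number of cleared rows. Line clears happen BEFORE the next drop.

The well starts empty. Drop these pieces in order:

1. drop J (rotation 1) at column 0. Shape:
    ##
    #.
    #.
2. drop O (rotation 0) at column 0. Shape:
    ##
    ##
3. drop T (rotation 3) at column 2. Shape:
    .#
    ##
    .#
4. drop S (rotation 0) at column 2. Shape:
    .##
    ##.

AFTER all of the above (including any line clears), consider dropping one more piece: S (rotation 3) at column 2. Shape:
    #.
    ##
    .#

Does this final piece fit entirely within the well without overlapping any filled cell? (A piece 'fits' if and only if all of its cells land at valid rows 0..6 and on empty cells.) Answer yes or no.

Drop 1: J rot1 at col 0 lands with bottom-row=0; cleared 0 line(s) (total 0); column heights now [3 3 0 0 0], max=3
Drop 2: O rot0 at col 0 lands with bottom-row=3; cleared 0 line(s) (total 0); column heights now [5 5 0 0 0], max=5
Drop 3: T rot3 at col 2 lands with bottom-row=0; cleared 0 line(s) (total 0); column heights now [5 5 2 3 0], max=5
Drop 4: S rot0 at col 2 lands with bottom-row=3; cleared 0 line(s) (total 0); column heights now [5 5 4 5 5], max=5
Test piece S rot3 at col 2 (width 2): heights before test = [5 5 4 5 5]; fits = False

Answer: no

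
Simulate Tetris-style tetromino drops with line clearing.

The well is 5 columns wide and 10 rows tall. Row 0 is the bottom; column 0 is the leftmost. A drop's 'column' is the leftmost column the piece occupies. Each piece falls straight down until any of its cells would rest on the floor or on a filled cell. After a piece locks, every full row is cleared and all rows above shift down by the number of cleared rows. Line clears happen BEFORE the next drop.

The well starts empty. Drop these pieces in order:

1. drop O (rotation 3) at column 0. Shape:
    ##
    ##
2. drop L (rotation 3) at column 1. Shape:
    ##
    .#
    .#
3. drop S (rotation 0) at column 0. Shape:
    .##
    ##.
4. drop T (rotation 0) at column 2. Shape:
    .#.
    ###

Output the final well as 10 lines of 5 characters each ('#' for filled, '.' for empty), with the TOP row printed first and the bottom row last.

Answer: .....
.....
.....
...#.
..###
.##..
##...
.##..
###..
###..

Derivation:
Drop 1: O rot3 at col 0 lands with bottom-row=0; cleared 0 line(s) (total 0); column heights now [2 2 0 0 0], max=2
Drop 2: L rot3 at col 1 lands with bottom-row=0; cleared 0 line(s) (total 0); column heights now [2 3 3 0 0], max=3
Drop 3: S rot0 at col 0 lands with bottom-row=3; cleared 0 line(s) (total 0); column heights now [4 5 5 0 0], max=5
Drop 4: T rot0 at col 2 lands with bottom-row=5; cleared 0 line(s) (total 0); column heights now [4 5 6 7 6], max=7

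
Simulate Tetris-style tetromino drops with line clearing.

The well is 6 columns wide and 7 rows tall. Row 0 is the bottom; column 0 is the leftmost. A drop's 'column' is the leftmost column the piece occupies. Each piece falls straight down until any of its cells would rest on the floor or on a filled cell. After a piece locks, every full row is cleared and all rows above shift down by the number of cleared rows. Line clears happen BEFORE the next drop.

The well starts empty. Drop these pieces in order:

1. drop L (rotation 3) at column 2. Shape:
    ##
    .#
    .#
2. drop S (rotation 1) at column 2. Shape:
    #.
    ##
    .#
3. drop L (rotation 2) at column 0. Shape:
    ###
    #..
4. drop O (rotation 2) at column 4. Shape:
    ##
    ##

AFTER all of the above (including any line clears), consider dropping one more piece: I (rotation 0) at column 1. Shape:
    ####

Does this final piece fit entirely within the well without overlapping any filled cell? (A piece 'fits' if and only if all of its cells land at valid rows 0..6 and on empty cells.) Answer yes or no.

Answer: no

Derivation:
Drop 1: L rot3 at col 2 lands with bottom-row=0; cleared 0 line(s) (total 0); column heights now [0 0 3 3 0 0], max=3
Drop 2: S rot1 at col 2 lands with bottom-row=3; cleared 0 line(s) (total 0); column heights now [0 0 6 5 0 0], max=6
Drop 3: L rot2 at col 0 lands with bottom-row=5; cleared 0 line(s) (total 0); column heights now [7 7 7 5 0 0], max=7
Drop 4: O rot2 at col 4 lands with bottom-row=0; cleared 0 line(s) (total 0); column heights now [7 7 7 5 2 2], max=7
Test piece I rot0 at col 1 (width 4): heights before test = [7 7 7 5 2 2]; fits = False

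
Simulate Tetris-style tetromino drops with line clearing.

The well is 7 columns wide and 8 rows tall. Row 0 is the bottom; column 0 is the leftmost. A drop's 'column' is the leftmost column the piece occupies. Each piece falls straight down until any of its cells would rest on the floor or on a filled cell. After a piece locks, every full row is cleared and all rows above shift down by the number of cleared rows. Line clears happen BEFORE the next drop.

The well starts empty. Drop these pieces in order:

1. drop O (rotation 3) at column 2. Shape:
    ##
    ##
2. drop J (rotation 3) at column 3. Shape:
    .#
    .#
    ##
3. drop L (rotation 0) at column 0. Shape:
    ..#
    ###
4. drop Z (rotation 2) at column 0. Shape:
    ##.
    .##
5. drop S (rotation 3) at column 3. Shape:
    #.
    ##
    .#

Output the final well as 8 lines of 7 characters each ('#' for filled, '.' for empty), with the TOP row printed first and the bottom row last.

Answer: ...#...
...##..
##..#..
.##.#..
..#.#..
#####..
..##...
..##...

Derivation:
Drop 1: O rot3 at col 2 lands with bottom-row=0; cleared 0 line(s) (total 0); column heights now [0 0 2 2 0 0 0], max=2
Drop 2: J rot3 at col 3 lands with bottom-row=2; cleared 0 line(s) (total 0); column heights now [0 0 2 3 5 0 0], max=5
Drop 3: L rot0 at col 0 lands with bottom-row=2; cleared 0 line(s) (total 0); column heights now [3 3 4 3 5 0 0], max=5
Drop 4: Z rot2 at col 0 lands with bottom-row=4; cleared 0 line(s) (total 0); column heights now [6 6 5 3 5 0 0], max=6
Drop 5: S rot3 at col 3 lands with bottom-row=5; cleared 0 line(s) (total 0); column heights now [6 6 5 8 7 0 0], max=8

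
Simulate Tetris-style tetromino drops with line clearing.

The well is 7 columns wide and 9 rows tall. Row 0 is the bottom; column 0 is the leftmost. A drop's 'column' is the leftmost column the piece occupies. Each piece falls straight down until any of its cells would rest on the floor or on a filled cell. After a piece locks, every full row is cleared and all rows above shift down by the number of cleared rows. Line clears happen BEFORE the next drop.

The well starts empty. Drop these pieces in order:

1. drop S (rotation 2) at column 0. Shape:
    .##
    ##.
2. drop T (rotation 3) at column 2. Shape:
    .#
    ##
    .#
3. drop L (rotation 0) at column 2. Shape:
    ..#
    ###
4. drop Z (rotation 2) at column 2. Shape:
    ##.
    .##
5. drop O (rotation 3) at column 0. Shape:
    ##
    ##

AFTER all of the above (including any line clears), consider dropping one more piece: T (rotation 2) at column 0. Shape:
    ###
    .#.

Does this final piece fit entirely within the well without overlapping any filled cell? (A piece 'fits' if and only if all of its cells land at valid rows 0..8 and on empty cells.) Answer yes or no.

Answer: yes

Derivation:
Drop 1: S rot2 at col 0 lands with bottom-row=0; cleared 0 line(s) (total 0); column heights now [1 2 2 0 0 0 0], max=2
Drop 2: T rot3 at col 2 lands with bottom-row=1; cleared 0 line(s) (total 0); column heights now [1 2 3 4 0 0 0], max=4
Drop 3: L rot0 at col 2 lands with bottom-row=4; cleared 0 line(s) (total 0); column heights now [1 2 5 5 6 0 0], max=6
Drop 4: Z rot2 at col 2 lands with bottom-row=6; cleared 0 line(s) (total 0); column heights now [1 2 8 8 7 0 0], max=8
Drop 5: O rot3 at col 0 lands with bottom-row=2; cleared 0 line(s) (total 0); column heights now [4 4 8 8 7 0 0], max=8
Test piece T rot2 at col 0 (width 3): heights before test = [4 4 8 8 7 0 0]; fits = True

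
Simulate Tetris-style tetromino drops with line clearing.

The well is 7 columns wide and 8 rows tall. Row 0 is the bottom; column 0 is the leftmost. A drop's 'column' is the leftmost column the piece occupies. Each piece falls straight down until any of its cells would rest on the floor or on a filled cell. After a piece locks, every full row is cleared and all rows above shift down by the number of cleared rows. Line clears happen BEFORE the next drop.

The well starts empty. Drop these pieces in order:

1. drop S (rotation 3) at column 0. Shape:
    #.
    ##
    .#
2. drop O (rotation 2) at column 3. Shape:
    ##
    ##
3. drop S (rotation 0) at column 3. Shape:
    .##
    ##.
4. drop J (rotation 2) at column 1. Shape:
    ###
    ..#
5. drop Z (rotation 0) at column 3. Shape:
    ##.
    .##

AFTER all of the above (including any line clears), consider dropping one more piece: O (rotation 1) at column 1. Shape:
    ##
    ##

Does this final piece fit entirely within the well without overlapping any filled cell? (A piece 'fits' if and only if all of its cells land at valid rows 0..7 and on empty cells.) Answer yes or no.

Answer: yes

Derivation:
Drop 1: S rot3 at col 0 lands with bottom-row=0; cleared 0 line(s) (total 0); column heights now [3 2 0 0 0 0 0], max=3
Drop 2: O rot2 at col 3 lands with bottom-row=0; cleared 0 line(s) (total 0); column heights now [3 2 0 2 2 0 0], max=3
Drop 3: S rot0 at col 3 lands with bottom-row=2; cleared 0 line(s) (total 0); column heights now [3 2 0 3 4 4 0], max=4
Drop 4: J rot2 at col 1 lands with bottom-row=3; cleared 0 line(s) (total 0); column heights now [3 5 5 5 4 4 0], max=5
Drop 5: Z rot0 at col 3 lands with bottom-row=4; cleared 0 line(s) (total 0); column heights now [3 5 5 6 6 5 0], max=6
Test piece O rot1 at col 1 (width 2): heights before test = [3 5 5 6 6 5 0]; fits = True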